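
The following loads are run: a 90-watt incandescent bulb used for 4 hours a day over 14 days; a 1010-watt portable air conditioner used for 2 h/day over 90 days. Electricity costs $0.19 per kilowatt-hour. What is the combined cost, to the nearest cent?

incandescent bulb: Runtime = 4 h/day × 14 days = 56 h
incandescent bulb: 0.09 kW × 56 h = 5.04 kWh
portable air conditioner: Runtime = 2 h/day × 90 days = 180 h
portable air conditioner: 1.01 kW × 180 h = 181.8 kWh
Total energy = 186.84 kWh
Cost = 186.84 × $0.19 = $35.50

$35.50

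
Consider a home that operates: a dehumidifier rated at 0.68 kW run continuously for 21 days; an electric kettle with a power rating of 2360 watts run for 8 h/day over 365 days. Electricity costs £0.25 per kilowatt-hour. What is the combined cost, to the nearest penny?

£1808.48

dehumidifier: Runtime = 24 h × 21 = 504 h
dehumidifier: 0.68 kW × 504 h = 342.72 kWh
electric kettle: Runtime = 8 h/day × 365 days = 2920 h
electric kettle: 2.36 kW × 2920 h = 6891.2 kWh
Total energy = 7233.92 kWh
Cost = 7233.92 × £0.25 = £1808.48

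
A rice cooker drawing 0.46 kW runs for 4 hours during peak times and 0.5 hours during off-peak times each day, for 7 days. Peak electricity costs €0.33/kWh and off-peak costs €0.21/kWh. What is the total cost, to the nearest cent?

€4.59

Peak energy = 0.46 kW × 4 h × 7 = 12.88 kWh
Off-peak energy = 0.46 kW × 0.5 h × 7 = 1.61 kWh
Cost = 12.88 × €0.33 + 1.61 × €0.21 = €4.2504 + €0.3381 = €4.59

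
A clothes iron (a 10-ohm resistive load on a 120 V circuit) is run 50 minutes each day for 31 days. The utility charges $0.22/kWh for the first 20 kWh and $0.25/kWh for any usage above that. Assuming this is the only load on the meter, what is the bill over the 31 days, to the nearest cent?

$8.70

Power = V²/R = 120²/10 = 1440 W = 1.44 kW
Runtime = 50 min × 31 = 1550 min = 25.833333… h
Energy = 1.44 kW × 25.833333… h = 37.2 kWh
Tier 1 (0–20 kWh): 20 × $0.22 = $4.4
Above 20 kWh: 17.2 × $0.25 = $4.3
Bill = $8.70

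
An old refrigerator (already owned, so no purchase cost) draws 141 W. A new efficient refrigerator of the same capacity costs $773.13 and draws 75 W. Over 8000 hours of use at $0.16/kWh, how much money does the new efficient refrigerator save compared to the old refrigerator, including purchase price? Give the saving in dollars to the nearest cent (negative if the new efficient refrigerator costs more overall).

old refrigerator: $0.00 + (141/1000) kW × 8000 h × $0.16 = $0.00 + $180.48 = $180.48
new efficient refrigerator: $773.13 + (75/1000) kW × 8000 h × $0.16 = $773.13 + $96 = $869.13
Saving = $180.48 − $869.13 = −$688.65

-$688.65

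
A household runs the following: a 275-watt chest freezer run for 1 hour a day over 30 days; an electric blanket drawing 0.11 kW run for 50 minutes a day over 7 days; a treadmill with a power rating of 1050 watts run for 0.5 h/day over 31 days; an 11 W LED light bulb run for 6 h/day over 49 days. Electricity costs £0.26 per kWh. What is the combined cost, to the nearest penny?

£7.38

chest freezer: Runtime = 1 h/day × 30 days = 30 h
chest freezer: 0.275 kW × 30 h = 8.25 kWh
electric blanket: Runtime = 50 min × 7 = 350 min = 5.833333… h
electric blanket: 0.11 kW × 5.833333… h = 0.641666… kWh
treadmill: Runtime = 0.5 h/day × 31 days = 15.5 h
treadmill: 1.05 kW × 15.5 h = 16.275 kWh
LED light bulb: Runtime = 6 h/day × 49 days = 294 h
LED light bulb: 0.011 kW × 294 h = 3.234 kWh
Total energy = 28.400666… kWh
Cost = 28.400666… × £0.26 = £7.38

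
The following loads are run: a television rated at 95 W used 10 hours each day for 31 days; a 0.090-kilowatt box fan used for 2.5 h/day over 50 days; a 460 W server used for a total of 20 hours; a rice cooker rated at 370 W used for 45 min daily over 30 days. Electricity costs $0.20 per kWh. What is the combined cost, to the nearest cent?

television: Runtime = 10 h/day × 31 days = 310 h
television: 0.095 kW × 310 h = 29.45 kWh
box fan: Runtime = 2.5 h/day × 50 days = 125 h
box fan: 0.09 kW × 125 h = 11.25 kWh
server: 0.46 kW × 20 h = 9.2 kWh
rice cooker: Runtime = 45 min × 30 = 1350 min = 22.5 h
rice cooker: 0.37 kW × 22.5 h = 8.325 kWh
Total energy = 58.225 kWh
Cost = 58.225 × $0.20 = $11.65

$11.65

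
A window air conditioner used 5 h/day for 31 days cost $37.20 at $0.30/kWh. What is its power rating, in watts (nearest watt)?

Energy = $37.20 ÷ $0.30/kWh = 124 kWh
Runtime = 5 h/day × 31 days = 155 h
Power = 124 kWh ÷ 155 h = 0.8 kW = 800 W

800 W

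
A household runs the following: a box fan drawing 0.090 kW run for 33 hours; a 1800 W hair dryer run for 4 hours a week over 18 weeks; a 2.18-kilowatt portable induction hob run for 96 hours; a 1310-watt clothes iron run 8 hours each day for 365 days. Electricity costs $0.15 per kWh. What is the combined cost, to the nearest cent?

$625.06

box fan: 0.09 kW × 33 h = 2.97 kWh
hair dryer: Runtime = 4 h/week × 18 weeks = 72 h
hair dryer: 1.8 kW × 72 h = 129.6 kWh
portable induction hob: 2.18 kW × 96 h = 209.28 kWh
clothes iron: Runtime = 8 h/day × 365 days = 2920 h
clothes iron: 1.31 kW × 2920 h = 3825.2 kWh
Total energy = 4167.05 kWh
Cost = 4167.05 × $0.15 = $625.06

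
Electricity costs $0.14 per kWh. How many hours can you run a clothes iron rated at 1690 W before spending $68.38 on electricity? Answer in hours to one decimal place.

289.0 h

Energy available = $68.38 ÷ $0.14/kWh = 488.4286 kWh
Hours = 488.4286 kWh ÷ 1.69 kW = 289.0 h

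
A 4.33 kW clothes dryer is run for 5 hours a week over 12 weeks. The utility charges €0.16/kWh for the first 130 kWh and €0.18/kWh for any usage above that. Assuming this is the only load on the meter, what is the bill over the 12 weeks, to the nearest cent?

Runtime = 5 h/week × 12 weeks = 60 h
Energy = 4.33 kW × 60 h = 259.8 kWh
Tier 1 (0–130 kWh): 130 × €0.16 = €20.8
Above 130 kWh: 129.8 × €0.18 = €23.364
Bill = €44.16

€44.16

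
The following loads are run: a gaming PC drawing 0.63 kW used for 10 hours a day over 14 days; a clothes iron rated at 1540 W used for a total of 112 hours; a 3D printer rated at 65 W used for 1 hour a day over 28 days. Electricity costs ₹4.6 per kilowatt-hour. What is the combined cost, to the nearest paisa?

gaming PC: Runtime = 10 h/day × 14 days = 140 h
gaming PC: 0.63 kW × 140 h = 88.2 kWh
clothes iron: 1.54 kW × 112 h = 172.48 kWh
3D printer: Runtime = 1 h/day × 28 days = 28 h
3D printer: 0.065 kW × 28 h = 1.82 kWh
Total energy = 262.5 kWh
Cost = 262.5 × ₹4.6 = ₹1207.50

₹1207.50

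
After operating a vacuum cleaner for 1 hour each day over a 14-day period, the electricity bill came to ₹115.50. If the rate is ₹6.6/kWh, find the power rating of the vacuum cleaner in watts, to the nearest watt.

Energy = ₹115.50 ÷ ₹6.6/kWh = 17.5 kWh
Runtime = 1 h/day × 14 days = 14 h
Power = 17.5 kWh ÷ 14 h = 1.25 kW = 1250 W

1250 W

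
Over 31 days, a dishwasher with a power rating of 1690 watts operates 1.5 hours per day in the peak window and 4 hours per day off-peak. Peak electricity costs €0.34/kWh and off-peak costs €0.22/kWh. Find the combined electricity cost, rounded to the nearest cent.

Peak energy = 1.69 kW × 1.5 h × 31 = 78.585 kWh
Off-peak energy = 1.69 kW × 4 h × 31 = 209.56 kWh
Cost = 78.585 × €0.34 + 209.56 × €0.22 = €26.7189 + €46.1032 = €72.82

€72.82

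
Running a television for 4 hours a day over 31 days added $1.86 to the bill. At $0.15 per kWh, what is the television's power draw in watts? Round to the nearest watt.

Energy = $1.86 ÷ $0.15/kWh = 12.4 kWh
Runtime = 4 h/day × 31 days = 124 h
Power = 12.4 kWh ÷ 124 h = 0.1 kW = 100 W

100 W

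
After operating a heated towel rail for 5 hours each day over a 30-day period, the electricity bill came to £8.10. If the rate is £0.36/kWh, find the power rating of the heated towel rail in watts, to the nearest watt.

150 W

Energy = £8.10 ÷ £0.36/kWh = 22.5 kWh
Runtime = 5 h/day × 30 days = 150 h
Power = 22.5 kWh ÷ 150 h = 0.15 kW = 150 W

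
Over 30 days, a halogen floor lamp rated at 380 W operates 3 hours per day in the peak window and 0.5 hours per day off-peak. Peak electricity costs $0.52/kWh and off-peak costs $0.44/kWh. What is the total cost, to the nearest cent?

$20.29

Peak energy = 0.38 kW × 3 h × 30 = 34.2 kWh
Off-peak energy = 0.38 kW × 0.5 h × 30 = 5.7 kWh
Cost = 34.2 × $0.52 + 5.7 × $0.44 = $17.784 + $2.508 = $20.29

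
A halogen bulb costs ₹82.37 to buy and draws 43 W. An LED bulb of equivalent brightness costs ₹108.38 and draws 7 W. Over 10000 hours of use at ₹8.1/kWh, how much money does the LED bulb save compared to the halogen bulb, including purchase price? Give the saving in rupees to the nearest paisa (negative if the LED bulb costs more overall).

₹2889.99

halogen bulb: ₹82.37 + (43/1000) kW × 10000 h × ₹8.1 = ₹82.37 + ₹3483 = ₹3565.37
LED bulb: ₹108.38 + (7/1000) kW × 10000 h × ₹8.1 = ₹108.38 + ₹567 = ₹675.38
Saving = ₹3565.37 − ₹675.38 = ₹2889.99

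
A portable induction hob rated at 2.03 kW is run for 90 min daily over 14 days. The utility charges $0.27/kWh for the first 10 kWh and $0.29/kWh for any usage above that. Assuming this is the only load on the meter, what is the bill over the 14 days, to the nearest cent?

$12.16

Runtime = 90 min × 14 = 1260 min = 21 h
Energy = 2.03 kW × 21 h = 42.63 kWh
Tier 1 (0–10 kWh): 10 × $0.27 = $2.7
Above 10 kWh: 32.63 × $0.29 = $9.4627
Bill = $12.16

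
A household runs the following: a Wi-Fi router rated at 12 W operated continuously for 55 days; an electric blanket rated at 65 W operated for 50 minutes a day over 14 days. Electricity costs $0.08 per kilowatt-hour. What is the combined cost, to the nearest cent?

Wi-Fi router: Runtime = 24 h × 55 = 1320 h
Wi-Fi router: 0.012 kW × 1320 h = 15.84 kWh
electric blanket: Runtime = 50 min × 14 = 700 min = 11.666666… h
electric blanket: 0.065 kW × 11.666666… h = 0.758333… kWh
Total energy = 16.598333… kWh
Cost = 16.598333… × $0.08 = $1.33

$1.33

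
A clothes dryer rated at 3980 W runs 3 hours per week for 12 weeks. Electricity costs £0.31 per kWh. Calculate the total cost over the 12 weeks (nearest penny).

Runtime = 3 h/week × 12 weeks = 36 h
Energy = 3.98 kW × 36 h = 143.28 kWh
Cost = 143.28 kWh × £0.31/kWh = £44.42

£44.42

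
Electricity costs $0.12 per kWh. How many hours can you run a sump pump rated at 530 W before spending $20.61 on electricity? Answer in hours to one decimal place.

324.1 h

Energy available = $20.61 ÷ $0.12/kWh = 171.75 kWh
Hours = 171.75 kWh ÷ 0.53 kW = 324.1 h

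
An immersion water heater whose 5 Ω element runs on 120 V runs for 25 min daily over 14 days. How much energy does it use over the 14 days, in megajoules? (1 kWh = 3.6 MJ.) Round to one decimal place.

Power = V²/R = 120²/5 = 2880 W = 2.88 kW
Runtime = 25 min × 14 = 350 min = 5.833333… h
Energy = 2.88 kW × 5.833333… h = 16.8 kWh
= 16.8 × 3.6 MJ = 60.5 MJ

60.5 MJ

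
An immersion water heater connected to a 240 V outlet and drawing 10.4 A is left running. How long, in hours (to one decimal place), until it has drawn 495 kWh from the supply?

Power = 10.4 A × 240 V = 2496 W = 2.496 kW
Hours = 495 kWh ÷ 2.496 kW = 198.3 h

198.3 h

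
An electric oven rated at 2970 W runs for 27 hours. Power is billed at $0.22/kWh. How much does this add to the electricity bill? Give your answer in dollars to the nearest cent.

Energy = 2.97 kW × 27 h = 80.19 kWh
Cost = 80.19 kWh × $0.22/kWh = $17.64

$17.64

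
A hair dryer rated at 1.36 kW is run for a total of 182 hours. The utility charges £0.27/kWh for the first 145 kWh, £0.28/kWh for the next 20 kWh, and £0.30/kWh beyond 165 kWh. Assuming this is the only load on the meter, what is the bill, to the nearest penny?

£69.51

Energy = 1.36 kW × 182 h = 247.52 kWh
Tier 1 (0–145 kWh): 145 × £0.27 = £39.15
Tier 2 (145–165 kWh): 20 × £0.28 = £5.6
Above 165 kWh: 82.52 × £0.30 = £24.756
Bill = £69.51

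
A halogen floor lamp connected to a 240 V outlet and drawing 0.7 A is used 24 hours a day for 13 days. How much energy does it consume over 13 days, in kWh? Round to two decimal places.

52.42 kWh

Power = 0.7 A × 240 V = 168 W = 0.168 kW
Runtime = 24 h × 13 = 312 h
Energy = 0.168 kW × 312 h = 52.416 kWh ≈ 52.42 kWh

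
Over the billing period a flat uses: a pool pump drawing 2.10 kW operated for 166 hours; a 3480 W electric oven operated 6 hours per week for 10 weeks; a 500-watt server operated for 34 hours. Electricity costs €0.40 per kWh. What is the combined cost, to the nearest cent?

€229.76

pool pump: 2.1 kW × 166 h = 348.6 kWh
electric oven: Runtime = 6 h/week × 10 weeks = 60 h
electric oven: 3.48 kW × 60 h = 208.8 kWh
server: 0.5 kW × 34 h = 17 kWh
Total energy = 574.4 kWh
Cost = 574.4 × €0.40 = €229.76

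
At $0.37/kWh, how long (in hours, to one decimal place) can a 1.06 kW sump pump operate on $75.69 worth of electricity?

Energy available = $75.69 ÷ $0.37/kWh = 204.5676 kWh
Hours = 204.5676 kWh ÷ 1.06 kW = 193.0 h

193.0 h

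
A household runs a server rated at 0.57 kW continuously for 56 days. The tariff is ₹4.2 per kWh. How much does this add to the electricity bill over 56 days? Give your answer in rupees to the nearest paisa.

Runtime = 24 h × 56 = 1344 h
Energy = 0.57 kW × 1344 h = 766.08 kWh
Cost = 766.08 kWh × ₹4.2/kWh = ₹3217.54

₹3217.54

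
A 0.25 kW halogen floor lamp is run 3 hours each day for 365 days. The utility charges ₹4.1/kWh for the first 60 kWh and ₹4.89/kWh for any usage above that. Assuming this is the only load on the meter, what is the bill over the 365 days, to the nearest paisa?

Runtime = 3 h/day × 365 days = 1095 h
Energy = 0.25 kW × 1095 h = 273.75 kWh
Tier 1 (0–60 kWh): 60 × ₹4.1 = ₹246
Above 60 kWh: 213.75 × ₹4.89 = ₹1045.2375
Bill = ₹1291.24

₹1291.24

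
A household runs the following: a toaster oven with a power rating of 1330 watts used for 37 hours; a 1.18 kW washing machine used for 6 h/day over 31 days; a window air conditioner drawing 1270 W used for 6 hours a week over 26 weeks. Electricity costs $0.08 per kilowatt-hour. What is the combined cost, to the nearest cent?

toaster oven: 1.33 kW × 37 h = 49.21 kWh
washing machine: Runtime = 6 h/day × 31 days = 186 h
washing machine: 1.18 kW × 186 h = 219.48 kWh
window air conditioner: Runtime = 6 h/week × 26 weeks = 156 h
window air conditioner: 1.27 kW × 156 h = 198.12 kWh
Total energy = 466.81 kWh
Cost = 466.81 × $0.08 = $37.34

$37.34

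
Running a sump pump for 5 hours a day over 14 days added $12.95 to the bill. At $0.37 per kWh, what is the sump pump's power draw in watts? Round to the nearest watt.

500 W

Energy = $12.95 ÷ $0.37/kWh = 35 kWh
Runtime = 5 h/day × 14 days = 70 h
Power = 35 kWh ÷ 70 h = 0.5 kW = 500 W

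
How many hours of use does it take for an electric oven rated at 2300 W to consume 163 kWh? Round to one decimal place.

Hours = 163 kWh ÷ 2.3 kW = 70.9 h

70.9 h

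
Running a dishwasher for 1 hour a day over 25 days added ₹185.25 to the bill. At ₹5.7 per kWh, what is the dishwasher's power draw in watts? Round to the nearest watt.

1300 W

Energy = ₹185.25 ÷ ₹5.7/kWh = 32.5 kWh
Runtime = 1 h/day × 25 days = 25 h
Power = 32.5 kWh ÷ 25 h = 1.3 kW = 1300 W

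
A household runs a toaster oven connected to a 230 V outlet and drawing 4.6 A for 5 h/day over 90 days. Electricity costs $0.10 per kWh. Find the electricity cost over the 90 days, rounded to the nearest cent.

$47.61

Power = 4.6 A × 230 V = 1058 W = 1.058 kW
Runtime = 5 h/day × 90 days = 450 h
Energy = 1.058 kW × 450 h = 476.1 kWh
Cost = 476.1 kWh × $0.10/kWh = $47.61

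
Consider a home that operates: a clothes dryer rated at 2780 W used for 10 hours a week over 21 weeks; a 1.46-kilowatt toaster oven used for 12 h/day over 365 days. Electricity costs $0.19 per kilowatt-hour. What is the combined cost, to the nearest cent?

$1325.93

clothes dryer: Runtime = 10 h/week × 21 weeks = 210 h
clothes dryer: 2.78 kW × 210 h = 583.8 kWh
toaster oven: Runtime = 12 h/day × 365 days = 4380 h
toaster oven: 1.46 kW × 4380 h = 6394.8 kWh
Total energy = 6978.6 kWh
Cost = 6978.6 × $0.19 = $1325.93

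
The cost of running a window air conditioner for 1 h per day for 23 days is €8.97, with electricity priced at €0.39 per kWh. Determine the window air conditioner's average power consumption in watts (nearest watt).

Energy = €8.97 ÷ €0.39/kWh = 23 kWh
Runtime = 1 h/day × 23 days = 23 h
Power = 23 kWh ÷ 23 h = 1 kW = 1000 W

1000 W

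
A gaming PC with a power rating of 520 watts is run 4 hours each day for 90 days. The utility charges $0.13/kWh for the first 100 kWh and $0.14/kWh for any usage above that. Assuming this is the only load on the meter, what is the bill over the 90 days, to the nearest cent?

Runtime = 4 h/day × 90 days = 360 h
Energy = 0.52 kW × 360 h = 187.2 kWh
Tier 1 (0–100 kWh): 100 × $0.13 = $13
Above 100 kWh: 87.2 × $0.14 = $12.208
Bill = $25.21

$25.21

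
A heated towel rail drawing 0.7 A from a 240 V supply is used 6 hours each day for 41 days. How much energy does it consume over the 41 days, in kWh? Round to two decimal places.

41.33 kWh

Power = 0.7 A × 240 V = 168 W = 0.168 kW
Runtime = 6 h/day × 41 days = 246 h
Energy = 0.168 kW × 246 h = 41.328 kWh ≈ 41.33 kWh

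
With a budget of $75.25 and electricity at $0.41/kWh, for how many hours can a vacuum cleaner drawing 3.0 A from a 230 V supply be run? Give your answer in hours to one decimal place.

Power = 3.0 A × 230 V = 690 W = 0.69 kW
Energy available = $75.25 ÷ $0.41/kWh = 183.5366 kWh
Hours = 183.5366 kWh ÷ 0.69 kW = 266.0 h

266.0 h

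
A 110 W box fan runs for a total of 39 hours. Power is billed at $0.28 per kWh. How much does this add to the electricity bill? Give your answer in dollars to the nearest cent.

$1.20

Energy = 0.11 kW × 39 h = 4.29 kWh
Cost = 4.29 kWh × $0.28/kWh = $1.20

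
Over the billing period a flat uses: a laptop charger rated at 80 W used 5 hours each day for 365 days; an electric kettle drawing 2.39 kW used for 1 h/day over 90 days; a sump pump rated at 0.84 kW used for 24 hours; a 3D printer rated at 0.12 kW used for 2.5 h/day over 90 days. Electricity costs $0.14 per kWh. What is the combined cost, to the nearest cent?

$57.16

laptop charger: Runtime = 5 h/day × 365 days = 1825 h
laptop charger: 0.08 kW × 1825 h = 146 kWh
electric kettle: Runtime = 1 h/day × 90 days = 90 h
electric kettle: 2.39 kW × 90 h = 215.1 kWh
sump pump: 0.84 kW × 24 h = 20.16 kWh
3D printer: Runtime = 2.5 h/day × 90 days = 225 h
3D printer: 0.12 kW × 225 h = 27 kWh
Total energy = 408.26 kWh
Cost = 408.26 × $0.14 = $57.16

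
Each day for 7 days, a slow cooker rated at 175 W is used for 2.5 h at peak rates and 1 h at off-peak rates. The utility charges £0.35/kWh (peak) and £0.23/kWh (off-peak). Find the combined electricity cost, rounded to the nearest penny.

£1.35

Peak energy = 0.175 kW × 2.5 h × 7 = 3.0625 kWh
Off-peak energy = 0.175 kW × 1 h × 7 = 1.225 kWh
Cost = 3.0625 × £0.35 + 1.225 × £0.23 = £1.071875 + £0.28175 = £1.35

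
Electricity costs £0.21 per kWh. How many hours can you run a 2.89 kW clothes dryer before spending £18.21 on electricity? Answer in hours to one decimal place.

Energy available = £18.21 ÷ £0.21/kWh = 86.7143 kWh
Hours = 86.7143 kWh ÷ 2.89 kW = 30.0 h

30.0 h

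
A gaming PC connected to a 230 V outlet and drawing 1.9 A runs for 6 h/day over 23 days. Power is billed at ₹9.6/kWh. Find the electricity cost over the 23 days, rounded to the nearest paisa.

₹578.94

Power = 1.9 A × 230 V = 437 W = 0.437 kW
Runtime = 6 h/day × 23 days = 138 h
Energy = 0.437 kW × 138 h = 60.306 kWh
Cost = 60.306 kWh × ₹9.6/kWh = ₹578.94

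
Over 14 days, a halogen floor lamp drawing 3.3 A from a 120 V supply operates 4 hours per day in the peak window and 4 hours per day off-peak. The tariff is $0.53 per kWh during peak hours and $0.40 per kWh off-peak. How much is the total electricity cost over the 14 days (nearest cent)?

Power = 3.3 A × 120 V = 396 W = 0.396 kW
Peak energy = 0.396 kW × 4 h × 14 = 22.176 kWh
Off-peak energy = 0.396 kW × 4 h × 14 = 22.176 kWh
Cost = 22.176 × $0.53 + 22.176 × $0.40 = $11.75328 + $8.8704 = $20.62

$20.62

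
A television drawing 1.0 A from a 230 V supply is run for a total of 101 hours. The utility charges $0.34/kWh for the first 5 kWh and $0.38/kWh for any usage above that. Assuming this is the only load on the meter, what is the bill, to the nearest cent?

Power = 1.0 A × 230 V = 230 W = 0.23 kW
Energy = 0.23 kW × 101 h = 23.23 kWh
Tier 1 (0–5 kWh): 5 × $0.34 = $1.7
Above 5 kWh: 18.23 × $0.38 = $6.9274
Bill = $8.63

$8.63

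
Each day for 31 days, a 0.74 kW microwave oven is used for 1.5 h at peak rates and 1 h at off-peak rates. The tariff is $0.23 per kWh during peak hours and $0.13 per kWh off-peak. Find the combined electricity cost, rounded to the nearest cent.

Peak energy = 0.74 kW × 1.5 h × 31 = 34.41 kWh
Off-peak energy = 0.74 kW × 1 h × 31 = 22.94 kWh
Cost = 34.41 × $0.23 + 22.94 × $0.13 = $7.9143 + $2.9822 = $10.90

$10.90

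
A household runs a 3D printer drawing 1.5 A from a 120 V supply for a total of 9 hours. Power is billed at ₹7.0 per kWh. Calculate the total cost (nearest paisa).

Power = 1.5 A × 120 V = 180 W = 0.18 kW
Energy = 0.18 kW × 9 h = 1.62 kWh
Cost = 1.62 kWh × ₹7.0/kWh = ₹11.34

₹11.34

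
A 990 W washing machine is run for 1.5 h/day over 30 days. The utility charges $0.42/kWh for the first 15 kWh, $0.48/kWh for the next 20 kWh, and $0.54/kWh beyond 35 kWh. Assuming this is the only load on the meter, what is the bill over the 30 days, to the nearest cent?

$21.06

Runtime = 1.5 h/day × 30 days = 45 h
Energy = 0.99 kW × 45 h = 44.55 kWh
Tier 1 (0–15 kWh): 15 × $0.42 = $6.3
Tier 2 (15–35 kWh): 20 × $0.48 = $9.6
Above 35 kWh: 9.55 × $0.54 = $5.157
Bill = $21.06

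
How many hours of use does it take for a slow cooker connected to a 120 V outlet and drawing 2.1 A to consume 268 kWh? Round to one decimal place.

Power = 2.1 A × 120 V = 252 W = 0.252 kW
Hours = 268 kWh ÷ 0.252 kW = 1063.5 h

1063.5 h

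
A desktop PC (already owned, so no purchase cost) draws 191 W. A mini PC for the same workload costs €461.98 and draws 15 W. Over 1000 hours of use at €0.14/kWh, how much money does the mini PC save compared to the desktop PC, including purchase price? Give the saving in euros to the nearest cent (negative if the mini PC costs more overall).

desktop PC: €0.00 + (191/1000) kW × 1000 h × €0.14 = €0.00 + €26.74 = €26.74
mini PC: €461.98 + (15/1000) kW × 1000 h × €0.14 = €461.98 + €2.1 = €464.08
Saving = €26.74 − €464.08 = −€437.34

-€437.34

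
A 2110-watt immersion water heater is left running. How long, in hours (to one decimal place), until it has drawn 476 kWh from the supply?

Hours = 476 kWh ÷ 2.11 kW = 225.6 h

225.6 h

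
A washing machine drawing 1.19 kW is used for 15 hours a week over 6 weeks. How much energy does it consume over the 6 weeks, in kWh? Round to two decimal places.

Runtime = 15 h/week × 6 weeks = 90 h
Energy = 1.19 kW × 90 h = 107.1 kWh

107.10 kWh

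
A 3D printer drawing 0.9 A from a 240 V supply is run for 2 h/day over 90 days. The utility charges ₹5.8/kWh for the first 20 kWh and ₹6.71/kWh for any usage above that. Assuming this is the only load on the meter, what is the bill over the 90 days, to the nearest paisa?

₹242.68

Power = 0.9 A × 240 V = 216 W = 0.216 kW
Runtime = 2 h/day × 90 days = 180 h
Energy = 0.216 kW × 180 h = 38.88 kWh
Tier 1 (0–20 kWh): 20 × ₹5.8 = ₹116
Above 20 kWh: 18.88 × ₹6.71 = ₹126.6848
Bill = ₹242.68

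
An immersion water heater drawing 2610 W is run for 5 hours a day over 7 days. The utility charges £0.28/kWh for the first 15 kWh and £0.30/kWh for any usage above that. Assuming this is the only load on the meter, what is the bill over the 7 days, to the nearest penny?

£27.11

Runtime = 5 h/day × 7 days = 35 h
Energy = 2.61 kW × 35 h = 91.35 kWh
Tier 1 (0–15 kWh): 15 × £0.28 = £4.2
Above 15 kWh: 76.35 × £0.30 = £22.905
Bill = £27.11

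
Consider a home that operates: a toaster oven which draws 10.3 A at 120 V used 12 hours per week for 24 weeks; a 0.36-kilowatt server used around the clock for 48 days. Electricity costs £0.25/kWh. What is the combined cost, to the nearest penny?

£192.67

toaster oven: Power = 10.3 A × 120 V = 1236 W = 1.236 kW
toaster oven: Runtime = 12 h/week × 24 weeks = 288 h
toaster oven: 1.236 kW × 288 h = 355.968 kWh
server: Runtime = 24 h × 48 = 1152 h
server: 0.36 kW × 1152 h = 414.72 kWh
Total energy = 770.688 kWh
Cost = 770.688 × £0.25 = £192.67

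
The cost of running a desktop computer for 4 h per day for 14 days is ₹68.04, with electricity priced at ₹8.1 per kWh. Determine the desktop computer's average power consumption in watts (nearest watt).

150 W

Energy = ₹68.04 ÷ ₹8.1/kWh = 8.4 kWh
Runtime = 4 h/day × 14 days = 56 h
Power = 8.4 kWh ÷ 56 h = 0.15 kW = 150 W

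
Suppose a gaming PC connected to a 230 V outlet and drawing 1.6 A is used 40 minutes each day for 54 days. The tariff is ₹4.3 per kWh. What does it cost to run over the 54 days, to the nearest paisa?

Power = 1.6 A × 230 V = 368 W = 0.368 kW
Runtime = 40 min × 54 = 2160 min = 36 h
Energy = 0.368 kW × 36 h = 13.248 kWh
Cost = 13.248 kWh × ₹4.3/kWh = ₹56.97

₹56.97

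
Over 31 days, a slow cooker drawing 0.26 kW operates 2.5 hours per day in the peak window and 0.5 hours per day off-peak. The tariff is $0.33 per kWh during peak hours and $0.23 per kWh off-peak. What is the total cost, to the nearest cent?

$7.58

Peak energy = 0.26 kW × 2.5 h × 31 = 20.15 kWh
Off-peak energy = 0.26 kW × 0.5 h × 31 = 4.03 kWh
Cost = 20.15 × $0.33 + 4.03 × $0.23 = $6.6495 + $0.9269 = $7.58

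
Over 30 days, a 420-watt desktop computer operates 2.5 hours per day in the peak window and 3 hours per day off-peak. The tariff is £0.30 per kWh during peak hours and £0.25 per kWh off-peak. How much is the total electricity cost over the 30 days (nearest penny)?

£18.90

Peak energy = 0.42 kW × 2.5 h × 30 = 31.5 kWh
Off-peak energy = 0.42 kW × 3 h × 30 = 37.8 kWh
Cost = 31.5 × £0.30 + 37.8 × £0.25 = £9.45 + £9.45 = £18.90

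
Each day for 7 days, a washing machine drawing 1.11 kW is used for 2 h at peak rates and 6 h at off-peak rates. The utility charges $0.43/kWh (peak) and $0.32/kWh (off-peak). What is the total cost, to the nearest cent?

Peak energy = 1.11 kW × 2 h × 7 = 15.54 kWh
Off-peak energy = 1.11 kW × 6 h × 7 = 46.62 kWh
Cost = 15.54 × $0.43 + 46.62 × $0.32 = $6.6822 + $14.9184 = $21.60

$21.60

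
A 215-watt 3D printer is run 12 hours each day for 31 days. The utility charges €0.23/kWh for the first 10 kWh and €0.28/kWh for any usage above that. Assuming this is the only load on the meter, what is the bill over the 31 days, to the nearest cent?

Runtime = 12 h/day × 31 days = 372 h
Energy = 0.215 kW × 372 h = 79.98 kWh
Tier 1 (0–10 kWh): 10 × €0.23 = €2.3
Above 10 kWh: 69.98 × €0.28 = €19.5944
Bill = €21.89

€21.89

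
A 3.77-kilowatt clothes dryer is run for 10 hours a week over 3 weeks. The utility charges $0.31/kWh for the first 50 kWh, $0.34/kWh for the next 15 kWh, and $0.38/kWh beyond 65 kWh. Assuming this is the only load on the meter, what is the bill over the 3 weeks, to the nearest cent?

$38.88

Runtime = 10 h/week × 3 weeks = 30 h
Energy = 3.77 kW × 30 h = 113.1 kWh
Tier 1 (0–50 kWh): 50 × $0.31 = $15.5
Tier 2 (50–65 kWh): 15 × $0.34 = $5.1
Above 65 kWh: 48.1 × $0.38 = $18.278
Bill = $38.88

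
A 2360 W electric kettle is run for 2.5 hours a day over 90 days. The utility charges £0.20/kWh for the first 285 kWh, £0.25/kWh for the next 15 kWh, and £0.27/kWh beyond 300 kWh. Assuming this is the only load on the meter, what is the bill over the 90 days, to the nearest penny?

£123.12

Runtime = 2.5 h/day × 90 days = 225 h
Energy = 2.36 kW × 225 h = 531 kWh
Tier 1 (0–285 kWh): 285 × £0.20 = £57
Tier 2 (285–300 kWh): 15 × £0.25 = £3.75
Above 300 kWh: 231 × £0.27 = £62.37
Bill = £123.12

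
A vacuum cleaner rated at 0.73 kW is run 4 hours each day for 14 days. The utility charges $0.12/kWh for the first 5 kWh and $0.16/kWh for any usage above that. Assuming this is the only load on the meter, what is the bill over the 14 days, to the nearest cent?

$6.34

Runtime = 4 h/day × 14 days = 56 h
Energy = 0.73 kW × 56 h = 40.88 kWh
Tier 1 (0–5 kWh): 5 × $0.12 = $0.6
Above 5 kWh: 35.88 × $0.16 = $5.7408
Bill = $6.34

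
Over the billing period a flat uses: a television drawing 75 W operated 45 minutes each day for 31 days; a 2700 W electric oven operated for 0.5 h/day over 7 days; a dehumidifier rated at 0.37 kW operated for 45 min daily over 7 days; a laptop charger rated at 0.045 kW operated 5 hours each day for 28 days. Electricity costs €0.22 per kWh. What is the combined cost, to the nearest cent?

television: Runtime = 45 min × 31 = 1395 min = 23.25 h
television: 0.075 kW × 23.25 h = 1.74375 kWh
electric oven: Runtime = 0.5 h/day × 7 days = 3.5 h
electric oven: 2.7 kW × 3.5 h = 9.45 kWh
dehumidifier: Runtime = 45 min × 7 = 315 min = 5.25 h
dehumidifier: 0.37 kW × 5.25 h = 1.9425 kWh
laptop charger: Runtime = 5 h/day × 28 days = 140 h
laptop charger: 0.045 kW × 140 h = 6.3 kWh
Total energy = 19.43625 kWh
Cost = 19.43625 × €0.22 = €4.28

€4.28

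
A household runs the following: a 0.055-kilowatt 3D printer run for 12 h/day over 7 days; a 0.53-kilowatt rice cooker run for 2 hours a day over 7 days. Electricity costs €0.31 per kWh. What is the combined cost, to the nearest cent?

3D printer: Runtime = 12 h/day × 7 days = 84 h
3D printer: 0.055 kW × 84 h = 4.62 kWh
rice cooker: Runtime = 2 h/day × 7 days = 14 h
rice cooker: 0.53 kW × 14 h = 7.42 kWh
Total energy = 12.04 kWh
Cost = 12.04 × €0.31 = €3.73

€3.73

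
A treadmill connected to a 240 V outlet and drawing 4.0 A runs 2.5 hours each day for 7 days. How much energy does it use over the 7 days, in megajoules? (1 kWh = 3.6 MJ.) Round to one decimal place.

Power = 4.0 A × 240 V = 960 W = 0.96 kW
Runtime = 2.5 h/day × 7 days = 17.5 h
Energy = 0.96 kW × 17.5 h = 16.8 kWh
= 16.8 × 3.6 MJ = 60.5 MJ

60.5 MJ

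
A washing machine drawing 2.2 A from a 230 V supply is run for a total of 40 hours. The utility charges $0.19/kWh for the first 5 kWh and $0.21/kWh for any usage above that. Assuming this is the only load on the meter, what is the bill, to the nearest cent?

$4.15

Power = 2.2 A × 230 V = 506 W = 0.506 kW
Energy = 0.506 kW × 40 h = 20.24 kWh
Tier 1 (0–5 kWh): 5 × $0.19 = $0.95
Above 5 kWh: 15.24 × $0.21 = $3.2004
Bill = $4.15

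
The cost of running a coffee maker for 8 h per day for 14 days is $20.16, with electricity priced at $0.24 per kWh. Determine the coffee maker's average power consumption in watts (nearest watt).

750 W

Energy = $20.16 ÷ $0.24/kWh = 84 kWh
Runtime = 8 h/day × 14 days = 112 h
Power = 84 kWh ÷ 112 h = 0.75 kW = 750 W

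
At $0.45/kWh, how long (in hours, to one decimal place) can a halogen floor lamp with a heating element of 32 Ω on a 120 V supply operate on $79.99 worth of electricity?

Power = V²/R = 120²/32 = 450 W = 0.45 kW
Energy available = $79.99 ÷ $0.45/kWh = 177.7556 kWh
Hours = 177.7556 kWh ÷ 0.45 kW = 395.0 h

395.0 h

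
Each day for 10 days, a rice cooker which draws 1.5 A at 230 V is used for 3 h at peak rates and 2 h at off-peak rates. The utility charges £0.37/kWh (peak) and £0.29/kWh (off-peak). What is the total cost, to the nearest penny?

£5.83

Power = 1.5 A × 230 V = 345 W = 0.345 kW
Peak energy = 0.345 kW × 3 h × 10 = 10.35 kWh
Off-peak energy = 0.345 kW × 2 h × 10 = 6.9 kWh
Cost = 10.35 × £0.37 + 6.9 × £0.29 = £3.8295 + £2.001 = £5.83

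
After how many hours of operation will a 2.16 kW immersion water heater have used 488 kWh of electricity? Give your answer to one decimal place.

225.9 h

Hours = 488 kWh ÷ 2.16 kW = 225.9 h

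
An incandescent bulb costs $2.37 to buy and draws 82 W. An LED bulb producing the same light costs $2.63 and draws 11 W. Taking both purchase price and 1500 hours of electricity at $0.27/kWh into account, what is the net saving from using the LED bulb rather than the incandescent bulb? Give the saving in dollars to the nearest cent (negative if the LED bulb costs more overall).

incandescent bulb: $2.37 + (82/1000) kW × 1500 h × $0.27 = $2.37 + $33.21 = $35.58
LED bulb: $2.63 + (11/1000) kW × 1500 h × $0.27 = $2.63 + $4.455 = $7.085
Saving = $35.58 − $7.085 = $28.495 → $28.50

$28.50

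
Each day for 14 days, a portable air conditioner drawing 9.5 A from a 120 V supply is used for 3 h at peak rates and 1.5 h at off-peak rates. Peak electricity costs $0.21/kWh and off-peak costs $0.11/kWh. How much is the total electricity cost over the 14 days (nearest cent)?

Power = 9.5 A × 120 V = 1140 W = 1.14 kW
Peak energy = 1.14 kW × 3 h × 14 = 47.88 kWh
Off-peak energy = 1.14 kW × 1.5 h × 14 = 23.94 kWh
Cost = 47.88 × $0.21 + 23.94 × $0.11 = $10.0548 + $2.6334 = $12.69

$12.69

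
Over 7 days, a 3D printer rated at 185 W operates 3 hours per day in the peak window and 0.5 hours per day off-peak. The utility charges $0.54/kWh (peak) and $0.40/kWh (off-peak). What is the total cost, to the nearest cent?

$2.36

Peak energy = 0.185 kW × 3 h × 7 = 3.885 kWh
Off-peak energy = 0.185 kW × 0.5 h × 7 = 0.6475 kWh
Cost = 3.885 × $0.54 + 0.6475 × $0.40 = $2.0979 + $0.259 = $2.36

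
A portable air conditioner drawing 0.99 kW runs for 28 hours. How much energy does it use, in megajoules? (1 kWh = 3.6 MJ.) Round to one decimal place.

Energy = 0.99 kW × 28 h = 27.72 kWh
= 27.72 × 3.6 MJ = 99.8 MJ

99.8 MJ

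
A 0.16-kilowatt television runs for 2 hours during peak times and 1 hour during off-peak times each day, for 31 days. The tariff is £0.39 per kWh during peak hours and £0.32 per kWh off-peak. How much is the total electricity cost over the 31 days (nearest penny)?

Peak energy = 0.16 kW × 2 h × 31 = 9.92 kWh
Off-peak energy = 0.16 kW × 1 h × 31 = 4.96 kWh
Cost = 9.92 × £0.39 + 4.96 × £0.32 = £3.8688 + £1.5872 = £5.46

£5.46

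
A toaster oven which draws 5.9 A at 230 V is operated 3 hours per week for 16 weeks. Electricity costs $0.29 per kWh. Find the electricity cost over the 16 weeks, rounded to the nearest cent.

$18.89

Power = 5.9 A × 230 V = 1357 W = 1.357 kW
Runtime = 3 h/week × 16 weeks = 48 h
Energy = 1.357 kW × 48 h = 65.136 kWh
Cost = 65.136 kWh × $0.29/kWh = $18.89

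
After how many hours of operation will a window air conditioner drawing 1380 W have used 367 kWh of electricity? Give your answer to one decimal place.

Hours = 367 kWh ÷ 1.38 kW = 265.9 h

265.9 h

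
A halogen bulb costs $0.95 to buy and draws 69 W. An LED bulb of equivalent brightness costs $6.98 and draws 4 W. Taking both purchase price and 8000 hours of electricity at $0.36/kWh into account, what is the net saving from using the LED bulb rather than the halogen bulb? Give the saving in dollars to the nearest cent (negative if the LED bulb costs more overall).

$181.17

halogen bulb: $0.95 + (69/1000) kW × 8000 h × $0.36 = $0.95 + $198.72 = $199.67
LED bulb: $6.98 + (4/1000) kW × 8000 h × $0.36 = $6.98 + $11.52 = $18.5
Saving = $199.67 − $18.5 = $181.17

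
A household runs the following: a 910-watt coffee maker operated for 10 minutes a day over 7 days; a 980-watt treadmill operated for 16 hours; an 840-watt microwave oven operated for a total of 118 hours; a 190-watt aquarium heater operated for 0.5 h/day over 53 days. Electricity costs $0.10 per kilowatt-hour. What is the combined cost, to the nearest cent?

$12.09

coffee maker: Runtime = 10 min × 7 = 70 min = 1.166666… h
coffee maker: 0.91 kW × 1.166666… h = 1.061666… kWh
treadmill: 0.98 kW × 16 h = 15.68 kWh
microwave oven: 0.84 kW × 118 h = 99.12 kWh
aquarium heater: Runtime = 0.5 h/day × 53 days = 26.5 h
aquarium heater: 0.19 kW × 26.5 h = 5.035 kWh
Total energy = 120.896666… kWh
Cost = 120.896666… × $0.10 = $12.09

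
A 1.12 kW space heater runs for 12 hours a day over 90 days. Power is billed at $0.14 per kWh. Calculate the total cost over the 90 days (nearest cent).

$169.34

Runtime = 12 h/day × 90 days = 1080 h
Energy = 1.12 kW × 1080 h = 1209.6 kWh
Cost = 1209.6 kWh × $0.14/kWh = $169.34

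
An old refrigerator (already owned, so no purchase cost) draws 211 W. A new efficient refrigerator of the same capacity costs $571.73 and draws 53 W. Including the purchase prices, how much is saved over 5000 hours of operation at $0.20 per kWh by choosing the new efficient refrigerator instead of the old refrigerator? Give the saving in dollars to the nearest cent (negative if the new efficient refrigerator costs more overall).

-$413.73

old refrigerator: $0.00 + (211/1000) kW × 5000 h × $0.20 = $0.00 + $211 = $211
new efficient refrigerator: $571.73 + (53/1000) kW × 5000 h × $0.20 = $571.73 + $53 = $624.73
Saving = $211 − $624.73 = −$413.73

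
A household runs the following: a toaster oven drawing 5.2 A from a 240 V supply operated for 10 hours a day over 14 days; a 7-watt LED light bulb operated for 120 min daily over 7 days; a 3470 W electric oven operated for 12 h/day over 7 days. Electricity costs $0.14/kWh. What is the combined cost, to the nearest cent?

toaster oven: Power = 5.2 A × 240 V = 1248 W = 1.248 kW
toaster oven: Runtime = 10 h/day × 14 days = 140 h
toaster oven: 1.248 kW × 140 h = 174.72 kWh
LED light bulb: Runtime = 120 min × 7 = 840 min = 14 h
LED light bulb: 0.007 kW × 14 h = 0.098 kWh
electric oven: Runtime = 12 h/day × 7 days = 84 h
electric oven: 3.47 kW × 84 h = 291.48 kWh
Total energy = 466.298 kWh
Cost = 466.298 × $0.14 = $65.28

$65.28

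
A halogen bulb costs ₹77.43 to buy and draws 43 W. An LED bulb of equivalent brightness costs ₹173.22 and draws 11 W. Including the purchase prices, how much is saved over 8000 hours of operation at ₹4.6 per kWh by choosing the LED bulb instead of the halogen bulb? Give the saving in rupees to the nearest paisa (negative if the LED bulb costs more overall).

₹1081.81

halogen bulb: ₹77.43 + (43/1000) kW × 8000 h × ₹4.6 = ₹77.43 + ₹1582.4 = ₹1659.83
LED bulb: ₹173.22 + (11/1000) kW × 8000 h × ₹4.6 = ₹173.22 + ₹404.8 = ₹578.02
Saving = ₹1659.83 − ₹578.02 = ₹1081.81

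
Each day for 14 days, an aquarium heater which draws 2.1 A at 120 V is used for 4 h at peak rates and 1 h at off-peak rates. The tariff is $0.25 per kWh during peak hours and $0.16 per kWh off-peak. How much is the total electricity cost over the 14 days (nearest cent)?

Power = 2.1 A × 120 V = 252 W = 0.252 kW
Peak energy = 0.252 kW × 4 h × 14 = 14.112 kWh
Off-peak energy = 0.252 kW × 1 h × 14 = 3.528 kWh
Cost = 14.112 × $0.25 + 3.528 × $0.16 = $3.528 + $0.56448 = $4.09

$4.09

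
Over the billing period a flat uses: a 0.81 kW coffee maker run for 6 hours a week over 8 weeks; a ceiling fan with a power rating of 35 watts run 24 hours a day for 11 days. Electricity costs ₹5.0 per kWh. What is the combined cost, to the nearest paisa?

coffee maker: Runtime = 6 h/week × 8 weeks = 48 h
coffee maker: 0.81 kW × 48 h = 38.88 kWh
ceiling fan: Runtime = 24 h × 11 = 264 h
ceiling fan: 0.035 kW × 264 h = 9.24 kWh
Total energy = 48.12 kWh
Cost = 48.12 × ₹5.0 = ₹240.60

₹240.60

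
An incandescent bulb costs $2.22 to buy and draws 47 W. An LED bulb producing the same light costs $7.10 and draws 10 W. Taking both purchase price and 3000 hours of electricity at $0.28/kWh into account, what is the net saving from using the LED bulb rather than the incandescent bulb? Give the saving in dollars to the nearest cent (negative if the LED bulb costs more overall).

$26.20

incandescent bulb: $2.22 + (47/1000) kW × 3000 h × $0.28 = $2.22 + $39.48 = $41.7
LED bulb: $7.10 + (10/1000) kW × 3000 h × $0.28 = $7.10 + $8.4 = $15.5
Saving = $41.7 − $15.5 = $26.2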